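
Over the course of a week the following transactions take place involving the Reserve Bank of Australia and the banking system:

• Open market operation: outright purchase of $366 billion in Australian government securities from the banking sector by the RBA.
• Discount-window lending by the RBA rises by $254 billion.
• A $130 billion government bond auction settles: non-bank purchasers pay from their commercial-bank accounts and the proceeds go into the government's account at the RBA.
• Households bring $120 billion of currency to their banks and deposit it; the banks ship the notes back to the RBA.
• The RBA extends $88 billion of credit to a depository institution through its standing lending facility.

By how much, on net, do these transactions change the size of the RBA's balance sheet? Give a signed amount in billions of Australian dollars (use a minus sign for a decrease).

OMO purchase (from banks) $366 billion: an RBA asset is acquired → +$366B.
Discount-window loan $254 billion: an RBA asset is acquired → +$254B.
Government account inflow $130 billion: only the composition of liabilities changes → 0.
Currency deposit $120 billion: only the composition of liabilities changes → 0.
Discount-window loan $88 billion: an RBA asset is acquired → +$88B.
Net: 366 + 254 + 0 + 0 + 88 = +$708 billion.

+$708 billion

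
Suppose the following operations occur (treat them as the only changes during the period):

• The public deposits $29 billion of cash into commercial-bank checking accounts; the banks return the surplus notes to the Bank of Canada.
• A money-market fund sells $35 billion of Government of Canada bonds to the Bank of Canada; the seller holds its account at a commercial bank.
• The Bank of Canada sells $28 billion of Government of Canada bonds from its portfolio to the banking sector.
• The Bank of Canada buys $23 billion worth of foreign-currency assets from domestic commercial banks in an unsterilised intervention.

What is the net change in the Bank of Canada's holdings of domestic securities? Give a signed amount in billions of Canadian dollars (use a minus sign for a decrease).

Bank of Canada balance sheet:
  Assets:      Securities +$7B, Foreign assets +$23B
  Liabilities: Bank reserves +$59B, Currency in circulation −$29B
Commercial banking system:
  Assets:      Reserves at CB +$59B, Securities +$28B, Foreign assets −$23B
  Liabilities: Checkable deposits +$64B
So the change in the Bank of Canada's holdings of domestic securities is +$7 billion.

+$7 billion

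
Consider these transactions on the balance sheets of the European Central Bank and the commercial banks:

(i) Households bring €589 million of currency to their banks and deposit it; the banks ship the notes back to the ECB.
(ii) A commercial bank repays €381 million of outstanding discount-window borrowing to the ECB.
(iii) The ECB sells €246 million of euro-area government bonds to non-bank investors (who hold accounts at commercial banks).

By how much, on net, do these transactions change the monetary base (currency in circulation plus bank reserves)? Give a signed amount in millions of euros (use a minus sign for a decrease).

Currency deposit €589 million: just a shift between currency and reserves — both are base money → 0.
Discount-window repayment €381 million: ECB balance sheet contracts → −€381M.
Asset sale (to non-banks) €246 million: ECB balance sheet contracts → −€246M.
Net: 0 − 381 − 246 = -€627 million.

-€627 million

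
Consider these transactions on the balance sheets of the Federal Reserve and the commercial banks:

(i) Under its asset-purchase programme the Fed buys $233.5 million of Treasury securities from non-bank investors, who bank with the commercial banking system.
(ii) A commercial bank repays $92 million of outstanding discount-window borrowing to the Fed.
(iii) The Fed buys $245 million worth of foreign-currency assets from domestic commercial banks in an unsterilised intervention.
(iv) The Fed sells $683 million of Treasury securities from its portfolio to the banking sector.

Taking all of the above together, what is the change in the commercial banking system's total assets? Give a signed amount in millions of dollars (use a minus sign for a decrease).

+$141.5 million

Asset purchase (from non-banks) $233.5 million: bank balance sheets expand → +$233.5M.
Discount-window repayment $92 million: bank balance sheets shrink → −$92M.
FX purchase $245 million: just an asset swap on bank balance sheets → 0.
OMO sale (to banks) $683 million: just an asset swap on bank balance sheets → 0.
Net: 233.5 − 92 + 0 + 0 = +$141.5 million.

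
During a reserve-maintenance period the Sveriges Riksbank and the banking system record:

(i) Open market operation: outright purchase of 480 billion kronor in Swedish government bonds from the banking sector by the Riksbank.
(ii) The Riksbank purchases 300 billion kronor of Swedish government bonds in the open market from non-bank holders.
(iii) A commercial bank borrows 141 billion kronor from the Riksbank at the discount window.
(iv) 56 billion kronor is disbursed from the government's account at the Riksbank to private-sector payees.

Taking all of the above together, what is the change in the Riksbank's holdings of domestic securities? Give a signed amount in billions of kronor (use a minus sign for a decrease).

+780 billion

Riksbank balance sheet:
  Assets:      Securities +780B, Loans to banks +141B
  Liabilities: Bank reserves +977B, Government deposits −56B
Commercial banking system:
  Assets:      Reserves at CB +977B, Securities −480B
  Liabilities: Checkable deposits +356B, Borrowings from CB +141B
So the change in the Riksbank's holdings of domestic securities is +780 billion.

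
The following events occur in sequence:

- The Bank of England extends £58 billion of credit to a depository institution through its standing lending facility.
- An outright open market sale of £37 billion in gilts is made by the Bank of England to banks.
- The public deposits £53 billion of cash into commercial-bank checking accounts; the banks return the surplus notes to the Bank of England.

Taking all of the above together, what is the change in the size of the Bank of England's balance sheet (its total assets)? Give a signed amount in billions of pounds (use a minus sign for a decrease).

+£21 billion

Bank of England balance sheet:
  Assets:      Securities −£37B, Loans to banks +£58B
  Liabilities: Bank reserves +£74B, Currency in circulation −£53B
Change in total Bank of England assets = +£21 billion.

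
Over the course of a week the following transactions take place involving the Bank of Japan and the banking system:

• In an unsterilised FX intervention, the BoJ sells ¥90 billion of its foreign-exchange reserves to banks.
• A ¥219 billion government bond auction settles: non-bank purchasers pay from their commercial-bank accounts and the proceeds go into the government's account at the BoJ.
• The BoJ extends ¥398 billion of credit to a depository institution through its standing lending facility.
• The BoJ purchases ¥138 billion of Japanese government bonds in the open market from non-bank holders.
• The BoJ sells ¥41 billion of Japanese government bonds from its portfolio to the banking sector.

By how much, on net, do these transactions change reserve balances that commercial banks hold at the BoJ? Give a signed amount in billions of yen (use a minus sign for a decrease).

+¥186 billion

BoJ balance sheet:
  Assets:      Securities +¥97B, Loans to banks +¥398B, Foreign assets −¥90B
  Liabilities: Bank reserves +¥186B, Government deposits +¥219B
Commercial banking system:
  Assets:      Reserves at CB +¥186B, Securities +¥41B, Foreign assets +¥90B
  Liabilities: Checkable deposits −¥81B, Borrowings from CB +¥398B
So the change in reserve balances that commercial banks hold at the BoJ is +¥186 billion.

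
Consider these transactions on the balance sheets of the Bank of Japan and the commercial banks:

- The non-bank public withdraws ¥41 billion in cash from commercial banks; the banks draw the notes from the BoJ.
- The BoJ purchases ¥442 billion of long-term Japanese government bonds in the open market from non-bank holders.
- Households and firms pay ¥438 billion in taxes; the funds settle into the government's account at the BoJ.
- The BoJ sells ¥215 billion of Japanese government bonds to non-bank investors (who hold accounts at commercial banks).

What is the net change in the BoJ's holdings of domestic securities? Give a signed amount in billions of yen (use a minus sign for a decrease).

BoJ balance sheet:
  Assets:      Securities +¥227B
  Liabilities: Bank reserves −¥252B, Currency in circulation +¥41B, Government deposits +¥438B
So the change in the BoJ's holdings of domestic securities is +¥227 billion.

+¥227 billion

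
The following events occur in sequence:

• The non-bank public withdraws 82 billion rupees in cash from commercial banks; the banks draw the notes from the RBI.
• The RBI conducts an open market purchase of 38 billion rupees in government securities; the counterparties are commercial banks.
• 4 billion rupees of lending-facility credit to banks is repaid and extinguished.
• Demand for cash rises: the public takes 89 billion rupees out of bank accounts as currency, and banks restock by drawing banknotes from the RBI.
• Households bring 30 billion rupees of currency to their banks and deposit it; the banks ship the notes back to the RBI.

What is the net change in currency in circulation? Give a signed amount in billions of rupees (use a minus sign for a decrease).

Currency withdrawal 82 billion rupees: notes leave the central bank → +82B.
OMO purchase (from banks) 38 billion rupees: no currency enters or leaves circulation → 0.
Discount-window repayment 4 billion rupees: no currency enters or leaves circulation → 0.
Currency withdrawal 89 billion rupees: notes leave the central bank → +89B.
Currency deposit 30 billion rupees: notes return to the central bank → −30B.
Net: 82 + 0 + 0 + 89 − 30 = +141 billion.

+141 billion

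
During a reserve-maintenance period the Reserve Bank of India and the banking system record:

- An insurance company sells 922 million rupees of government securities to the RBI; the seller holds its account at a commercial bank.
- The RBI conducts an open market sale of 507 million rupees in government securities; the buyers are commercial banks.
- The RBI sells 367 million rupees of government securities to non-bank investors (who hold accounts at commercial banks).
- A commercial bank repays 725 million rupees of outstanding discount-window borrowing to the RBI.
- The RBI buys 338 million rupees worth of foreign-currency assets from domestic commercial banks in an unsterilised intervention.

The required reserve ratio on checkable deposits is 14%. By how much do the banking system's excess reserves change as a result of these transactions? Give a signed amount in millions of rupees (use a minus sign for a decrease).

Asset purchase (from non-banks) 922 million rupees: reserves +922M, deposits +922M.
OMO sale (to banks) 507 million rupees: reserves −507M, deposits 0.
Asset sale (to non-banks) 367 million rupees: reserves −367M, deposits −367M.
Discount-window repayment 725 million rupees: reserves −725M, deposits 0.
FX purchase 338 million rupees: reserves +338M, deposits 0.
Totals: Δreserves = −339M, Δdeposits = +555M.
Δrequired reserves = 14% × +555M = +77.7M.
Δexcess reserves = Δreserves − Δrequired = −339M − (+77.7M) = -416.7 million.

-416.7 million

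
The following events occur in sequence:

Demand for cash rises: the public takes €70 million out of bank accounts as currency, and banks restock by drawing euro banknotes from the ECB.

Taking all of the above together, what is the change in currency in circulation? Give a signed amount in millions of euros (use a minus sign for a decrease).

Currency withdrawal €70 million: notes leave the central bank → +€70M.

+€70 million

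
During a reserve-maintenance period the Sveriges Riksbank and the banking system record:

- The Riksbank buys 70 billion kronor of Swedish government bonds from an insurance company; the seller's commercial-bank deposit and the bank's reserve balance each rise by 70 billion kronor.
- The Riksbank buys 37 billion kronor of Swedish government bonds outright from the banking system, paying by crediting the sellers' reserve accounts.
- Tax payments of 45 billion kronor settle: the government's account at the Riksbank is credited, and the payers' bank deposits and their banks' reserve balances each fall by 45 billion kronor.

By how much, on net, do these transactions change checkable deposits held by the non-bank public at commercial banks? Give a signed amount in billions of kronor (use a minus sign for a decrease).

+25 billion

Asset purchase (from non-banks) 70 billion kronor: non-bank counterparties' bank balances rise → +70B.
OMO purchase (from banks) 37 billion kronor: the counterparty is a bank, so public deposits are unchanged → 0.
Government account inflow 45 billion kronor: non-bank counterparties' bank balances fall → −45B.
Net: 70 + 0 − 45 = +25 billion.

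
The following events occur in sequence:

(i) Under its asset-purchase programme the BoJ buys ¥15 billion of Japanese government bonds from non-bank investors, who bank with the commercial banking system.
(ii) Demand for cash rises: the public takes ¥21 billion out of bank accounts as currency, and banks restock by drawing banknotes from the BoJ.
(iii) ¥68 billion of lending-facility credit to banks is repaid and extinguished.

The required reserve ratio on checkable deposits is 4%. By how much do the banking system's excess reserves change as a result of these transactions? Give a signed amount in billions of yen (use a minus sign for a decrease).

Asset purchase (from non-banks) ¥15 billion: reserves +¥15B, deposits +¥15B.
Currency withdrawal ¥21 billion: reserves −¥21B, deposits −¥21B.
Discount-window repayment ¥68 billion: reserves −¥68B, deposits 0.
Totals: Δreserves = −¥74B, Δdeposits = −¥6B.
Δrequired reserves = 4% × −¥6B = −¥0.24B.
Δexcess reserves = Δreserves − Δrequired = −¥74B − (−¥0.24B) = -¥73.76 billion.

-¥73.76 billion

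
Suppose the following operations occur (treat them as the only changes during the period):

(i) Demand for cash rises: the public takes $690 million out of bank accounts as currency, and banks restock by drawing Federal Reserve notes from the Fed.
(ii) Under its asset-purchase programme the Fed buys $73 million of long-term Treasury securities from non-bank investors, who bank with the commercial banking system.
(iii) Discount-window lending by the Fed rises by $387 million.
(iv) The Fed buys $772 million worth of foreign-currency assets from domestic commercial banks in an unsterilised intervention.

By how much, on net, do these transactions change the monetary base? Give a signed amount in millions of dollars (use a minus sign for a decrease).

+$1232 million

Currency withdrawal $690 million: just a shift between currency and reserves — both are base money → 0.
Asset purchase (from non-banks) $73 million: Fed balance sheet expands → +$73M.
Discount-window loan $387 million: Fed balance sheet expands → +$387M.
FX purchase $772 million: Fed balance sheet expands → +$772M.
Net: 0 + 73 + 387 + 772 = +$1232 million.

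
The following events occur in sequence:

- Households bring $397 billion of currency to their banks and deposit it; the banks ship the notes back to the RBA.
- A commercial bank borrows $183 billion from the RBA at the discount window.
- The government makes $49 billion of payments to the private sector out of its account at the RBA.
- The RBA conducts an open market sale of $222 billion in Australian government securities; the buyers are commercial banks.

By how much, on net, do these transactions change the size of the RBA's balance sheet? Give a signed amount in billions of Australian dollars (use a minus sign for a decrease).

RBA balance sheet:
  Assets:      Securities −$222B, Loans to banks +$183B
  Liabilities: Bank reserves +$407B, Currency in circulation −$397B, Government deposits −$49B
Commercial banking system:
  Assets:      Reserves at CB +$407B, Securities +$222B
  Liabilities: Checkable deposits +$446B, Borrowings from CB +$183B
Change in total RBA assets = -$39 billion.

-$39 billion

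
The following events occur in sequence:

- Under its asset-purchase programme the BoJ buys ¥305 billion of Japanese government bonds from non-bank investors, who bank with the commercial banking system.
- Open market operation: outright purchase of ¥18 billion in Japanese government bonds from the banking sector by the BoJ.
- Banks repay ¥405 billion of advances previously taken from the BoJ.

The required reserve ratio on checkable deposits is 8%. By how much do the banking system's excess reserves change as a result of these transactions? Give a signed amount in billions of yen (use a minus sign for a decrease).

-¥106.4 billion

Asset purchase (from non-banks) ¥305 billion: reserves +¥305B, deposits +¥305B.
OMO purchase (from banks) ¥18 billion: reserves +¥18B, deposits 0.
Discount-window repayment ¥405 billion: reserves −¥405B, deposits 0.
Totals: Δreserves = −¥82B, Δdeposits = +¥305B.
Δrequired reserves = 8% × +¥305B = +¥24.4B.
Δexcess reserves = Δreserves − Δrequired = −¥82B − (+¥24.4B) = -¥106.4 billion.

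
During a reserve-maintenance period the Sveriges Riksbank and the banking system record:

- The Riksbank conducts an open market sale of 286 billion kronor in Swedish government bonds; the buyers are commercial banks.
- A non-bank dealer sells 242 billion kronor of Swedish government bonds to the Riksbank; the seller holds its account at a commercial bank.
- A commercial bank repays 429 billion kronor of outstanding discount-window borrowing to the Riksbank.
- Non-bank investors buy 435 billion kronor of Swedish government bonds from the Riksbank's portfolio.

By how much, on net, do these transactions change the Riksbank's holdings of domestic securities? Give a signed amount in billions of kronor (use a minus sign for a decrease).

-479 billion

OMO sale (to banks) 286 billion kronor: securities removed from the Riksbank's portfolio → −286B.
Asset purchase (from non-banks) 242 billion kronor: securities added to the Riksbank's portfolio → +242B.
Discount-window repayment 429 billion kronor: the Riksbank's securities portfolio is untouched → 0.
Asset sale (to non-banks) 435 billion kronor: securities removed from the Riksbank's portfolio → −435B.
Net: −286 + 242 + 0 − 435 = -479 billion.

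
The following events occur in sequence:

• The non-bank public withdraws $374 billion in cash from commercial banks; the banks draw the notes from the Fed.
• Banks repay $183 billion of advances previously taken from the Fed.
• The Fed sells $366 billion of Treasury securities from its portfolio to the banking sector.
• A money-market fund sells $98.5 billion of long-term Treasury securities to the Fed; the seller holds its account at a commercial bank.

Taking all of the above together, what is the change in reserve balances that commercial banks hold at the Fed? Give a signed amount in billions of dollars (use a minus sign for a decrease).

-$824.5 billion

Fed balance sheet:
  Assets:      Securities −$267.5B, Loans to banks −$183B
  Liabilities: Bank reserves −$824.5B, Currency in circulation +$374B
So the change in reserve balances that commercial banks hold at the Fed is -$824.5 billion.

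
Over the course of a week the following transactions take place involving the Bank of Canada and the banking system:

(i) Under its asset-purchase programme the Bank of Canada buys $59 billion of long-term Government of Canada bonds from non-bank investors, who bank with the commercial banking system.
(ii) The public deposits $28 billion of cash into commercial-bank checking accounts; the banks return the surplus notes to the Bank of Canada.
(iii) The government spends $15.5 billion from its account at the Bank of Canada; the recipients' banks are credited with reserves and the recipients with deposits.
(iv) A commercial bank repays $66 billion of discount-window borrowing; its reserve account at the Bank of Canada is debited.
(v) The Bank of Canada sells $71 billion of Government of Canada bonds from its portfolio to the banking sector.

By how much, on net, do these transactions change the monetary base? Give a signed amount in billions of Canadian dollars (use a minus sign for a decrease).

Asset purchase (from non-banks) $59 billion: Bank of Canada balance sheet expands → +$59B.
Currency deposit $28 billion: just a shift between currency and reserves — both are base money → 0.
Government spending $15.5 billion: a non-base liability converts back to reserves → +$15.5B.
Discount-window repayment $66 billion: Bank of Canada balance sheet contracts → −$66B.
OMO sale (to banks) $71 billion: Bank of Canada balance sheet contracts → −$71B.
Net: 59 + 0 + 15.5 − 66 − 71 = -$62.5 billion.

-$62.5 billion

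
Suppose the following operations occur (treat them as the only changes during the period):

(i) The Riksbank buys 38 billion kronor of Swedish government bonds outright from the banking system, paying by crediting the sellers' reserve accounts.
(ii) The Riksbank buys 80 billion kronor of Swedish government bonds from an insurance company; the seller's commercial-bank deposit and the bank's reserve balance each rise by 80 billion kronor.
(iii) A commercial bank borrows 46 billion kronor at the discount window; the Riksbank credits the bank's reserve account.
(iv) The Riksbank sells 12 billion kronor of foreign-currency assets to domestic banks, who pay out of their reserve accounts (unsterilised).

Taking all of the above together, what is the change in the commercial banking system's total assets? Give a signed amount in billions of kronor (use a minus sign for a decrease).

+126 billion

Riksbank balance sheet:
  Assets:      Securities +118B, Loans to banks +46B, Foreign assets −12B
  Liabilities: Bank reserves +152B
Commercial banking system:
  Assets:      Reserves at CB +152B, Securities −38B, Foreign assets +12B
  Liabilities: Checkable deposits +80B, Borrowings from CB +46B
Change in total bank assets = +126 billion.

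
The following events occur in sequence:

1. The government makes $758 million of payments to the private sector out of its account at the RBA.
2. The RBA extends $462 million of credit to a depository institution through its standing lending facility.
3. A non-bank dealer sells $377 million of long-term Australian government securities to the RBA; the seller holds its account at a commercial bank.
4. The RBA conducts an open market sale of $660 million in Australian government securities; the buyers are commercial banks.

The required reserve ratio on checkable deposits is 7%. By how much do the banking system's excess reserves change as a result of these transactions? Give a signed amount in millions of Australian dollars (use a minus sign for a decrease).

Government spending $758 million: reserves +$758M, deposits +$758M.
Discount-window loan $462 million: reserves +$462M, deposits 0.
Asset purchase (from non-banks) $377 million: reserves +$377M, deposits +$377M.
OMO sale (to banks) $660 million: reserves −$660M, deposits 0.
Totals: Δreserves = +$937M, Δdeposits = +$1135M.
Δrequired reserves = 7% × +$1135M = +$79.45M.
Δexcess reserves = Δreserves − Δrequired = +$937M − (+$79.45M) = +$857.55 million.

+$857.55 million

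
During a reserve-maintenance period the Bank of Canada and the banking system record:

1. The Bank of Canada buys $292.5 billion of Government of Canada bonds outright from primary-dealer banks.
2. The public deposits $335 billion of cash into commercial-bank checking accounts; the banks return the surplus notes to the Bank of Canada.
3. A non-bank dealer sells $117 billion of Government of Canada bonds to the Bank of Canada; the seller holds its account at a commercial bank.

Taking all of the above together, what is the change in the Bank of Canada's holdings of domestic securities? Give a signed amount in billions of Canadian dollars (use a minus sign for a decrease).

+$409.5 billion

Bank of Canada balance sheet:
  Assets:      Securities +$409.5B
  Liabilities: Bank reserves +$744.5B, Currency in circulation −$335B
Commercial banking system:
  Assets:      Reserves at CB +$744.5B, Securities −$292.5B
  Liabilities: Checkable deposits +$452B
So the change in the Bank of Canada's holdings of domestic securities is +$409.5 billion.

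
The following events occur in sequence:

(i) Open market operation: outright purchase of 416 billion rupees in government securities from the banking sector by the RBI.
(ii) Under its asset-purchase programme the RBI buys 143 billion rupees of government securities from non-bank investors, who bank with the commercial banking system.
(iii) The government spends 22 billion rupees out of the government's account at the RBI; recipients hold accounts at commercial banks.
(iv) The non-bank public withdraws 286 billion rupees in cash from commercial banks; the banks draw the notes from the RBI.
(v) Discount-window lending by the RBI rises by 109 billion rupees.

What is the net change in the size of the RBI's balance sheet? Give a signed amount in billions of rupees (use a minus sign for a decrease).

RBI balance sheet:
  Assets:      Securities +559B, Loans to banks +109B
  Liabilities: Bank reserves +404B, Currency in circulation +286B, Government deposits −22B
Change in total RBI assets = +668 billion.

+668 billion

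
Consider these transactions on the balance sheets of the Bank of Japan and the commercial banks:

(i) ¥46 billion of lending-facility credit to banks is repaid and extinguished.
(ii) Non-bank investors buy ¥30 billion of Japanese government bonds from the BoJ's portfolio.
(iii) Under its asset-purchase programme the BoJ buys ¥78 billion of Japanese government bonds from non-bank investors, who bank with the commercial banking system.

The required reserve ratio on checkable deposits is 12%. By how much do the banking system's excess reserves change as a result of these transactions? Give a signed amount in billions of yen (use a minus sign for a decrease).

Discount-window repayment ¥46 billion: reserves −¥46B, deposits 0.
Asset sale (to non-banks) ¥30 billion: reserves −¥30B, deposits −¥30B.
Asset purchase (from non-banks) ¥78 billion: reserves +¥78B, deposits +¥78B.
Totals: Δreserves = +¥2B, Δdeposits = +¥48B.
Δrequired reserves = 12% × +¥48B = +¥5.76B.
Δexcess reserves = Δreserves − Δrequired = +¥2B − (+¥5.76B) = -¥3.76 billion.

-¥3.76 billion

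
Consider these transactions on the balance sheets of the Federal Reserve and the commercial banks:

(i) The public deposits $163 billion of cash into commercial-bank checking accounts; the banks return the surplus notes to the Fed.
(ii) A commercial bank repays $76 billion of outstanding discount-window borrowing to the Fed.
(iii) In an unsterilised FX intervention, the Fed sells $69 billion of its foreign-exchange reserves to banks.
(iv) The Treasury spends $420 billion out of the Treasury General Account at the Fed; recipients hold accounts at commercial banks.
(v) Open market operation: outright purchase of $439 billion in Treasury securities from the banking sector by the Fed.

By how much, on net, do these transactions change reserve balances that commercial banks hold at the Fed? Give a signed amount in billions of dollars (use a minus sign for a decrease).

Fed balance sheet:
  Assets:      Securities +$439B, Loans to banks −$76B, Foreign assets −$69B
  Liabilities: Bank reserves +$877B, Currency in circulation −$163B, Government deposits −$420B
So the change in reserve balances that commercial banks hold at the Fed is +$877 billion.

+$877 billion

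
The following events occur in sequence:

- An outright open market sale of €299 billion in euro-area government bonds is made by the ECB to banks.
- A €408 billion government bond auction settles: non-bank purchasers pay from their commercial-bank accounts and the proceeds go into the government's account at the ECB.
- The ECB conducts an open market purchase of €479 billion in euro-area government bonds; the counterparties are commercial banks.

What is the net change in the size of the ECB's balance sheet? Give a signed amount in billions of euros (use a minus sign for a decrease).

OMO sale (to banks) €299 billion: an ECB asset is shed → −€299B.
Government account inflow €408 billion: only the composition of liabilities changes → 0.
OMO purchase (from banks) €479 billion: an ECB asset is acquired → +€479B.
Net: −299 + 0 + 479 = +€180 billion.

+€180 billion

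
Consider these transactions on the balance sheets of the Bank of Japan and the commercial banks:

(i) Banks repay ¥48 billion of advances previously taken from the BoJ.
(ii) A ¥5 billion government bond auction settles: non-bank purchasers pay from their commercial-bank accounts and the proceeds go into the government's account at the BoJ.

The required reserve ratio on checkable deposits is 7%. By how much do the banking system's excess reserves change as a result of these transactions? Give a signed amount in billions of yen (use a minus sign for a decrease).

Discount-window repayment ¥48 billion: reserves −¥48B, deposits 0.
Government account inflow ¥5 billion: reserves −¥5B, deposits −¥5B.
Totals: Δreserves = −¥53B, Δdeposits = −¥5B.
Δrequired reserves = 7% × −¥5B = −¥0.35B.
Δexcess reserves = Δreserves − Δrequired = −¥53B − (−¥0.35B) = -¥52.65 billion.

-¥52.65 billion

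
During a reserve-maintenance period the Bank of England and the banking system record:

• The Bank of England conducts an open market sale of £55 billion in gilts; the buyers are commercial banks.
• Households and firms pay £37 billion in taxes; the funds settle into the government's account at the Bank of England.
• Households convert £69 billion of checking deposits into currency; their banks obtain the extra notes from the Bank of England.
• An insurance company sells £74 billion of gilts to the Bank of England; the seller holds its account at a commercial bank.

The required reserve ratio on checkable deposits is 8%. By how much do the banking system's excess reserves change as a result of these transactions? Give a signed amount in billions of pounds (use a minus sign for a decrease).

OMO sale (to banks) £55 billion: reserves −£55B, deposits 0.
Government account inflow £37 billion: reserves −£37B, deposits −£37B.
Currency withdrawal £69 billion: reserves −£69B, deposits −£69B.
Asset purchase (from non-banks) £74 billion: reserves +£74B, deposits +£74B.
Totals: Δreserves = −£87B, Δdeposits = −£32B.
Δrequired reserves = 8% × −£32B = −£2.56B.
Δexcess reserves = Δreserves − Δrequired = −£87B − (−£2.56B) = -£84.44 billion.

-£84.44 billion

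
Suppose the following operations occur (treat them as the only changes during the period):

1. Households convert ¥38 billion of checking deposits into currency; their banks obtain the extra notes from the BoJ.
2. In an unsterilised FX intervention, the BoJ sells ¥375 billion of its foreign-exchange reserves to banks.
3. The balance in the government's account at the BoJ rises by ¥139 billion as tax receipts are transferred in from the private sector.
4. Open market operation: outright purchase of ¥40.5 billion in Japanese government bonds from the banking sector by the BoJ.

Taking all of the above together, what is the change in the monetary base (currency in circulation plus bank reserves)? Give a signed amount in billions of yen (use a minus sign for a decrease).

-¥473.5 billion

Currency withdrawal ¥38 billion: just a shift between currency and reserves — both are base money → 0.
FX sale ¥375 billion: BoJ balance sheet contracts → −¥375B.
Government account inflow ¥139 billion: reserves shift to a non-base liability → −¥139B.
OMO purchase (from banks) ¥40.5 billion: BoJ balance sheet expands → +¥40.5B.
Net: 0 − 375 − 139 + 40.5 = -¥473.5 billion.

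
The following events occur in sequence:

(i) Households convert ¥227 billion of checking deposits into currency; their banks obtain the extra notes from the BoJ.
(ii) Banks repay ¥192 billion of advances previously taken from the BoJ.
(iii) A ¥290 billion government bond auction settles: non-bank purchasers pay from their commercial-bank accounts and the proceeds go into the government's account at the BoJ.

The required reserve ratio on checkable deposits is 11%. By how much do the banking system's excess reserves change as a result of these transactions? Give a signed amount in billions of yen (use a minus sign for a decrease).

Currency withdrawal ¥227 billion: reserves −¥227B, deposits −¥227B.
Discount-window repayment ¥192 billion: reserves −¥192B, deposits 0.
Government account inflow ¥290 billion: reserves −¥290B, deposits −¥290B.
Totals: Δreserves = −¥709B, Δdeposits = −¥517B.
Δrequired reserves = 11% × −¥517B = −¥56.87B.
Δexcess reserves = Δreserves − Δrequired = −¥709B − (−¥56.87B) = -¥652.13 billion.

-¥652.13 billion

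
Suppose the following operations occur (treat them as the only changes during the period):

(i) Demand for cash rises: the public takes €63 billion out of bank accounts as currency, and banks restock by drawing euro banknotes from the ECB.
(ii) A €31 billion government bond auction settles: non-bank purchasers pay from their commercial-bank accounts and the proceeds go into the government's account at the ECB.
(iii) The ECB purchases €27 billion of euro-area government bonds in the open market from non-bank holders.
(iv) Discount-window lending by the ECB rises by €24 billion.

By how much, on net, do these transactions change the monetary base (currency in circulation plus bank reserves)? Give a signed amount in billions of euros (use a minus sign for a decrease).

+€20 billion

Currency withdrawal €63 billion: just a shift between currency and reserves — both are base money → 0.
Government account inflow €31 billion: reserves shift to a non-base liability → −€31B.
Asset purchase (from non-banks) €27 billion: ECB balance sheet expands → +€27B.
Discount-window loan €24 billion: ECB balance sheet expands → +€24B.
Net: 0 − 31 + 27 + 24 = +€20 billion.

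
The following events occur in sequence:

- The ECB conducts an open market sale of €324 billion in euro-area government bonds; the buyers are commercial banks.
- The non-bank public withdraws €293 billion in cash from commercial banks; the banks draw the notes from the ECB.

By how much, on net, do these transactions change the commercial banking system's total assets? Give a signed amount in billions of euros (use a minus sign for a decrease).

OMO sale (to banks) €324 billion: just an asset swap on bank balance sheets → 0.
Currency withdrawal €293 billion: bank balance sheets shrink → −€293B.
Net: 0 − 293 = -€293 billion.

-€293 billion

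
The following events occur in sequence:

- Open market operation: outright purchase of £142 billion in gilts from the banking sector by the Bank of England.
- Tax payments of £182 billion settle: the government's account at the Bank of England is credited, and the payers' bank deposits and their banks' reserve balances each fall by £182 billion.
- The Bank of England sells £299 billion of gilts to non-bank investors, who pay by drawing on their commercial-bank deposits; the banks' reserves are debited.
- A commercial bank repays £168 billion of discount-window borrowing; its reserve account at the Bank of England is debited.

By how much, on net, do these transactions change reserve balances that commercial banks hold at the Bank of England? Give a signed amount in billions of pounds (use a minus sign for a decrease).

Bank of England balance sheet:
  Assets:      Securities −£157B, Loans to banks −£168B
  Liabilities: Bank reserves −£507B, Government deposits +£182B
Commercial banking system:
  Assets:      Reserves at CB −£507B, Securities −£142B
  Liabilities: Checkable deposits −£481B, Borrowings from CB −£168B
So the change in reserve balances that commercial banks hold at the Bank of England is -£507 billion.

-£507 billion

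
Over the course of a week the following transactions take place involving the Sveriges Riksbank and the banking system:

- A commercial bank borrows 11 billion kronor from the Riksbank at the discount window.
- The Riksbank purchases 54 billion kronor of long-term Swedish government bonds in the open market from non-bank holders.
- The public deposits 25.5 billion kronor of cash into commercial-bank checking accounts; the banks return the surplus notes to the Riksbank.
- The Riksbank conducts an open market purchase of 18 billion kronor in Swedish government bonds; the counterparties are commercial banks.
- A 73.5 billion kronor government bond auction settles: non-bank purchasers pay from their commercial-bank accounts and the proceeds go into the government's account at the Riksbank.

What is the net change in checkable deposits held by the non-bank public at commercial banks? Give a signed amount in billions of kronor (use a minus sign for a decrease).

+6 billion

Discount-window loan 11 billion kronor: the counterparty is a bank, so public deposits are unchanged → 0.
Asset purchase (from non-banks) 54 billion kronor: non-bank counterparties' bank balances rise → +54B.
Currency deposit 25.5 billion kronor: non-bank counterparties' bank balances rise → +25.5B.
OMO purchase (from banks) 18 billion kronor: the counterparty is a bank, so public deposits are unchanged → 0.
Government account inflow 73.5 billion kronor: non-bank counterparties' bank balances fall → −73.5B.
Net: 0 + 54 + 25.5 + 0 − 73.5 = +6 billion.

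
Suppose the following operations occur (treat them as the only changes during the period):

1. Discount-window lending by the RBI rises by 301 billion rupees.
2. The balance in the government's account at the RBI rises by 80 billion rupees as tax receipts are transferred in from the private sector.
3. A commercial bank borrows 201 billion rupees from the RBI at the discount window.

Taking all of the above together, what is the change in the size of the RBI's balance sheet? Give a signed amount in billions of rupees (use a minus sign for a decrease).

+502 billion

RBI balance sheet:
  Assets:      Loans to banks +502B
  Liabilities: Bank reserves +422B, Government deposits +80B
Commercial banking system:
  Assets:      Reserves at CB +422B
  Liabilities: Checkable deposits −80B, Borrowings from CB +502B
Change in total RBI assets = +502 billion.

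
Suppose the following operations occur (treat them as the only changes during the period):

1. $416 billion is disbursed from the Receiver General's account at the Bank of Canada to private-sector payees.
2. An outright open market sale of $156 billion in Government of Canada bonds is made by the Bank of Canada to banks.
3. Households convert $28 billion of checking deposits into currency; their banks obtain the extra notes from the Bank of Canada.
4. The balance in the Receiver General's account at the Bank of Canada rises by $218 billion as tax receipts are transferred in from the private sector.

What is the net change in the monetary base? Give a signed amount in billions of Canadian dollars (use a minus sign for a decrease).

Government spending $416 billion: a non-base liability converts back to reserves → +$416B.
OMO sale (to banks) $156 billion: Bank of Canada balance sheet contracts → −$156B.
Currency withdrawal $28 billion: just a shift between currency and reserves — both are base money → 0.
Government account inflow $218 billion: reserves shift to a non-base liability → −$218B.
Net: 416 − 156 + 0 − 218 = +$42 billion.

+$42 billion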